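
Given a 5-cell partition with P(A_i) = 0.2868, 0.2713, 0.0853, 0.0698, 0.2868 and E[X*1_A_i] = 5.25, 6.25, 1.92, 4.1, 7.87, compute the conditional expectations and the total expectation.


For each cell A_i: E[X|A_i] = E[X*1_A_i] / P(A_i)
Step 1: E[X|A_1] = 5.25 / 0.2868 = 18.305439
Step 2: E[X|A_2] = 6.25 / 0.2713 = 23.037228
Step 3: E[X|A_3] = 1.92 / 0.0853 = 22.508792
Step 4: E[X|A_4] = 4.1 / 0.0698 = 58.739255
Step 5: E[X|A_5] = 7.87 / 0.2868 = 27.440725
Verification: E[X] = sum E[X*1_A_i] = 5.25 + 6.25 + 1.92 + 4.1 + 7.87 = 25.39


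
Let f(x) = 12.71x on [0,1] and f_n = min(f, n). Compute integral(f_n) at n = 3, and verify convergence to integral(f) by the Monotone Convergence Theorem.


f(x) = 12.71x on [0,1]; f_n(x) = min(12.71x, n). At n = 3:
Step 1: f(x) reaches 3 at x = 3/12.71 = 0.236035
Step 2: integral(f_3) = integral(12.71x, 0, 0.236035) + integral(3, 0.236035, 1)
       = 12.71*0.236035^2/2 + 3*(1 - 0.236035)
       = 0.354052 + 2.291896
       = 2.645948
Step 3: As n -> infinity, f_n increases to f, so by MCT integral(f_n) -> integral(f) = 12.71/2 = 6.355.
Convergence: integral(f_3) = 2.645948 -> 6.355 as n -> infinity


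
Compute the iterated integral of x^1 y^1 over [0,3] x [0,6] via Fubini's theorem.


By Fubini's theorem, the double integral factors as a product of single integrals:
Step 1: integral_0^3 x^1 dx = [x^2/2] from 0 to 3
     = 3^2/2 = 4.5
Step 2: integral_0^6 y^1 dy = [y^2/2] from 0 to 6
     = 6^2/2 = 18
Step 3: Double integral = 4.5 * 18 = 81


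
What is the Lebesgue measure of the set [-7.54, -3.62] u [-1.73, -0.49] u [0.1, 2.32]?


For pairwise disjoint intervals, m(union) = sum of lengths.
= (-3.62 - -7.54) + (-0.49 - -1.73) + (2.32 - 0.1)
= 3.92 + 1.24 + 2.22
= 7.38


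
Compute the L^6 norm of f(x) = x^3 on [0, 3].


Step 1: ||f||_6 = (integral_0^3 |x^3|^6 dx)^(1/6)
     = (integral_0^3 x^18 dx)^(1/6)
Step 2: integral_0^3 x^18 dx = [x^19/(19)] from 0 to 3 = 3^19/19
     = 1162261467/19 = 6.117166e+07
Step 3: ||f||_6 = (6.117166e+07)^(1/6) = 19.849902


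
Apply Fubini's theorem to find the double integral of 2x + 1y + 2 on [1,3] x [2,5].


By Fubini, integrate in x first, then y.
Step 1: Fix y, integrate over x in [1,3]:
  integral(2x + 1y + 2, x=1..3)
  = 2*(3^2 - 1^2)/2 + (1y + 2)*(3 - 1)
  = 8 + (1y + 2)*2
  = 8 + 2y + 4
  = 12 + 2y
Step 2: Integrate over y in [2,5]:
  integral(12 + 2y, y=2..5)
  = 12*3 + 2*(5^2 - 2^2)/2
  = 36 + 21
  = 57


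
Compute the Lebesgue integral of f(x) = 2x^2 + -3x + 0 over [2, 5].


The Lebesgue integral of a Riemann-integrable function agrees with the Riemann integral.
Antiderivative F(x) = (2/3)x^3 + (-3/2)x^2 + 0x
F(5) = (2/3)*5^3 + (-3/2)*5^2 + 0*5
     = (2/3)*125 + (-3/2)*25 + 0*5
     = 83.333333 + -37.5 + 0
     = 45.833333
F(2) = -0.666667
Integral = F(5) - F(2) = 45.833333 - -0.666667 = 46.5


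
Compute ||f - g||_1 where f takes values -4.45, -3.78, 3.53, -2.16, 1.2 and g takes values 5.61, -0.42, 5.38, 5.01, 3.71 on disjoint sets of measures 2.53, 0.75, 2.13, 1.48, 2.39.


Step 1: Compute differences f_i - g_i:
  -4.45 - 5.61 = -10.06
  -3.78 - -0.42 = -3.36
  3.53 - 5.38 = -1.85
  -2.16 - 5.01 = -7.17
  1.2 - 3.71 = -2.51
Step 2: Compute |diff|^1 * measure for each set:
  |-10.06|^1 * 2.53 = 10.06 * 2.53 = 25.4518
  |-3.36|^1 * 0.75 = 3.36 * 0.75 = 2.52
  |-1.85|^1 * 2.13 = 1.85 * 2.13 = 3.9405
  |-7.17|^1 * 1.48 = 7.17 * 1.48 = 10.6116
  |-2.51|^1 * 2.39 = 2.51 * 2.39 = 5.9989
Step 3: Sum = 48.5228
Step 4: ||f-g||_1 = (48.5228)^(1/1) = 48.5228


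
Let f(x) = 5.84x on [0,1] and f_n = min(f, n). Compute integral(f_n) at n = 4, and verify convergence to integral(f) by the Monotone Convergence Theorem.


f(x) = 5.84x on [0,1]; f_n(x) = min(5.84x, n). At n = 4:
Step 1: f(x) reaches 4 at x = 4/5.84 = 0.684932
Step 2: integral(f_4) = integral(5.84x, 0, 0.684932) + integral(4, 0.684932, 1)
       = 5.84*0.684932^2/2 + 4*(1 - 0.684932)
       = 1.369863 + 1.260274
       = 2.630137
Step 3: As n -> infinity, f_n increases to f, so by MCT integral(f_n) -> integral(f) = 5.84/2 = 2.92.
Convergence: integral(f_4) = 2.630137 -> 2.92 as n -> infinity


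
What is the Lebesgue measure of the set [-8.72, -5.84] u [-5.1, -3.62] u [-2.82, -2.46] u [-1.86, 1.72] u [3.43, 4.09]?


For pairwise disjoint intervals, m(union) = sum of lengths.
= (-5.84 - -8.72) + (-3.62 - -5.1) + (-2.46 - -2.82) + (1.72 - -1.86) + (4.09 - 3.43)
= 2.88 + 1.48 + 0.36 + 3.58 + 0.66
= 8.96


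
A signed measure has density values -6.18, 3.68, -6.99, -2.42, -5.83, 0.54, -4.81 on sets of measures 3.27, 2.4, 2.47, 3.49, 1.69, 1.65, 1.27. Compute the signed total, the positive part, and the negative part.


Step 1: Compute signed measure on each set:
  Set 1: -6.18 * 3.27 = -20.2086
  Set 2: 3.68 * 2.4 = 8.832
  Set 3: -6.99 * 2.47 = -17.2653
  Set 4: -2.42 * 3.49 = -8.4458
  Set 5: -5.83 * 1.69 = -9.8527
  Set 6: 0.54 * 1.65 = 0.891
  Set 7: -4.81 * 1.27 = -6.1087
Step 2: Total signed measure = (-20.2086) + (8.832) + (-17.2653) + (-8.4458) + (-9.8527) + (0.891) + (-6.1087)
     = -52.1581
Step 3: Positive part mu+(X) = sum of positive contributions = 9.723
Step 4: Negative part mu-(X) = |sum of negative contributions| = 61.8811


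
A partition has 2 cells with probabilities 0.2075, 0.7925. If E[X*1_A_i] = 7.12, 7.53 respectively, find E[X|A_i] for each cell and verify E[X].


For each cell A_i: E[X|A_i] = E[X*1_A_i] / P(A_i)
Step 1: E[X|A_1] = 7.12 / 0.2075 = 34.313253
Step 2: E[X|A_2] = 7.53 / 0.7925 = 9.501577
Verification: E[X] = sum E[X*1_A_i] = 7.12 + 7.53 = 14.65


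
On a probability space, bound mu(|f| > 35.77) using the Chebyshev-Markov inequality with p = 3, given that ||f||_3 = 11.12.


Chebyshev/Markov inequality: mu(|f| > eps) <= (||f||_p / eps)^p
Step 1: ||f||_3 / eps = 11.12 / 35.77 = 0.310875
Step 2: Raise to power p = 3:
  (0.310875)^3 = 0.030044
Step 3: Therefore mu(|f| > 35.77) <= 0.030044


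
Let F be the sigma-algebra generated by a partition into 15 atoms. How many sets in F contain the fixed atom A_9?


Each element of F is a union of some subset S of the 15 atoms.
The element contains A_9 iff A_9 is in S.
So we count subsets S of {A_1,...,A_15} with A_9 in S: choose freely among the other 14 atoms.
Count = 2^(15-1) = 2^14 = 16384.


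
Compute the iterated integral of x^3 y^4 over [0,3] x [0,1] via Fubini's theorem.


By Fubini's theorem, the double integral factors as a product of single integrals:
Step 1: integral_0^3 x^3 dx = [x^4/4] from 0 to 3
     = 3^4/4 = 20.25
Step 2: integral_0^1 y^4 dy = [y^5/5] from 0 to 1
     = 1^5/5 = 0.2
Step 3: Double integral = 20.25 * 0.2 = 4.05


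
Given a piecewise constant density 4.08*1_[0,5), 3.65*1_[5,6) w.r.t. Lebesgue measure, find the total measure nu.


Integrate each piece of the Radon-Nikodym derivative:
Step 1: integral_0^5 4.08 dx = 4.08*(5-0) = 4.08*5 = 20.4
Step 2: integral_5^6 3.65 dx = 3.65*(6-5) = 3.65*1 = 3.65
Total: 20.4 + 3.65 = 24.05


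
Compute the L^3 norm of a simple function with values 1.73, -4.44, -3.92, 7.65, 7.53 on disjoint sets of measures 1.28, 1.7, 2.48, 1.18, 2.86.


Step 1: Compute |f_i|^3 for each value:
  |1.73|^3 = 5.177717
  |-4.44|^3 = 87.528384
  |-3.92|^3 = 60.236288
  |7.65|^3 = 447.697125
  |7.53|^3 = 426.957777
Step 2: Multiply by measures and sum:
  5.177717 * 1.28 = 6.627478
  87.528384 * 1.7 = 148.798253
  60.236288 * 2.48 = 149.385994
  447.697125 * 1.18 = 528.282608
  426.957777 * 2.86 = 1221.099242
Sum = 6.627478 + 148.798253 + 149.385994 + 528.282608 + 1221.099242 = 2054.193575
Step 3: Take the p-th root:
||f||_3 = (2054.193575)^(1/3) = 12.711997


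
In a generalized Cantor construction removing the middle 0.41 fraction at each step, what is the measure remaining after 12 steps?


Step 1: At each step, fraction remaining = 1 - 0.41 = 0.59
Step 2: After 12 steps, measure = (0.59)^12
Result = 0.001779


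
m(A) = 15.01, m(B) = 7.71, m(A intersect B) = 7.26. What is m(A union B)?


By inclusion-exclusion: m(A u B) = m(A) + m(B) - m(A n B)
= 15.01 + 7.71 - 7.26
= 15.46


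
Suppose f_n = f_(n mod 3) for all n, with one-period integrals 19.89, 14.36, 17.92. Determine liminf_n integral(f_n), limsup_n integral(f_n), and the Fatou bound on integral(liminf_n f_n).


The sequence (integral(f_n)) is periodic with period 3, repeating the values 19.89, 14.36, 17.92 indefinitely.
Step 1: For a periodic sequence, every tail (a_m, a_(m+1), ...) contains all 3 period values infinitely often.
Step 2: Hence inf of every tail = min of the period values = min(19.89, 14.36, 17.92) = 14.36.
        liminf_n integral(f_n) = sup over m of (inf of tail from m) = 14.36.
Step 3: Similarly sup of every tail = max of the period values = 19.89.
        limsup_n integral(f_n) = 19.89.
Step 4: Fatou's lemma: integral(liminf_n f_n) <= liminf_n integral(f_n) = 14.36.
        So the integral of the pointwise liminf is at most 14.36.


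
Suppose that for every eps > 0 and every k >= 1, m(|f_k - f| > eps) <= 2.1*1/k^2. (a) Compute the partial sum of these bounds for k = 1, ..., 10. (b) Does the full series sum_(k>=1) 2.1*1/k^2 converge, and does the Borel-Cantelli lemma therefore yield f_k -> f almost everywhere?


Step 1: List the terms 2.1*1/k^2 for k = 1 to 10:
  k=1: 2.1
  k=2: 0.525
  k=3: 0.233333
  k=4: 0.13125
  k=5: 0.084
  k=6: 0.058333
  k=7: 0.042857
  k=8: 0.032813
  k=9: 0.025926
  k=10: 0.021
Step 2: Partial sum = 2.1 + 0.525 + 0.233333 + 0.13125 + 0.084 + 0.058333 + 0.042857 + 0.032813 + 0.025926 + 0.021
     = 3.254512
Step 3: The full series sum_(k>=1) 2.1*1/k^2 converges (p-series with p = 2 > 1; a constant multiple of a convergent series converges).
Step 4: Fix eps > 0. Since sum_k m(|f_k - f| > eps) < infinity, the Borel-Cantelli lemma gives
        m(limsup_k {|f_k - f| > eps}) = 0, i.e. for a.e. x, |f_k(x) - f(x)| <= eps for all large k.
        Applying this with eps = 1/j for j = 1, 2, ... and intersecting the countably many full-measure sets,
        for a.e. x we get limsup_k |f_k(x) - f(x)| <= 1/j for every j, hence f_k -> f almost everywhere.
Conclusion: series converges; Borel-Cantelli yields f_k -> f a.e.


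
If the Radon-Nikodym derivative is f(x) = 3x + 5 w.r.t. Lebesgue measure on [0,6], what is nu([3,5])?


nu(A) = integral_A (dnu/dmu) dmu = integral_3^5 (3x + 5) dx
Step 1: Antiderivative F(x) = (3/2)x^2 + 5x
Step 2: F(5) = (3/2)*5^2 + 5*5 = 37.5 + 25 = 62.5
Step 3: F(3) = (3/2)*3^2 + 5*3 = 13.5 + 15 = 28.5
Step 4: nu([3,5]) = F(5) - F(3) = 62.5 - 28.5 = 34


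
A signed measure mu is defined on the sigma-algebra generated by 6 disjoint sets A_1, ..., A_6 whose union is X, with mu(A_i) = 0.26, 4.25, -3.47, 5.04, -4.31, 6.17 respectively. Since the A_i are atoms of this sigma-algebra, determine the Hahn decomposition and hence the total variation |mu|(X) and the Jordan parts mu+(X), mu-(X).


Step 1: Every measurable set is a union of atoms (the cells / points), so a Hahn decomposition is
  obtained by grouping atoms by sign: P = union of atoms with mu > 0, N = union of the remaining atoms.
  Atoms in P (indices): 1, 2, 4, 6;  atoms in N (indices): 3, 5
  Positive values: 0.26, 4.25, 5.04, 6.17
  Negative values: -3.47, -4.31
Step 2: mu+(X) = mu(P) = sum of positive atom values = 15.72
Step 3: mu-(X) = -mu(N) = sum of |negative atom values| = 7.78
Step 4: |mu|(X) = mu+(X) + mu-(X) = 15.72 + 7.78 = 23.5


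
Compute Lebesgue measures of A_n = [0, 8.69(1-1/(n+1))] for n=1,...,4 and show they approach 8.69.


By continuity of measure from below: if A_n increases to A, then m(A_n) -> m(A).
Here A = [0, 8.69], so m(A) = 8.69
Step 1: a_1 = 8.69*(1 - 1/2) = 4.345, m(A_1) = 4.345
Step 2: a_2 = 8.69*(1 - 1/3) = 5.7933, m(A_2) = 5.7933
Step 3: a_3 = 8.69*(1 - 1/4) = 6.5175, m(A_3) = 6.5175
Step 4: a_4 = 8.69*(1 - 1/5) = 6.952, m(A_4) = 6.952
Limit: m(A_n) -> m([0,8.69]) = 8.69


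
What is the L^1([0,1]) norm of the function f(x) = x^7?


Step 1: ||f||_1 = (integral_0^1 |x^7|^1 dx)^(1/1)
     = (integral_0^1 x^7 dx)^(1/1)
Step 2: integral_0^1 x^7 dx = [x^8/(8)] from 0 to 1 = 1^8/8
     = 1/8 = 0.125
Step 3: ||f||_1 = (0.125)^(1/1) = 0.125


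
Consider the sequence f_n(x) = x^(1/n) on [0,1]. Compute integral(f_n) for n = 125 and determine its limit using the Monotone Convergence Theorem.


At n = 125: f_125(x) = x^(1/125).
Step 1: integral(x^(1/125), 0, 1) = [x^(1/125+1) / (1/125+1)] from 0 to 1
     = 1 / (1/125 + 1) = 1 / ((125+1)/125) = 125/(125+1)
     = 125/126 = 0.992063
Step 2: As n -> infinity, f_n(x) = x^(1/n) -> 1 for x in (0,1], and f_n is increasing in n.
By MCT, lim_n integral(f_n) = integral(lim_n f_n) = integral(1, 0, 1) = 1.
Step 3: Verify convergence: 125/126 = 0.992063 -> 1


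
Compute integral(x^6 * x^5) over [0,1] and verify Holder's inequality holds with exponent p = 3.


Step 1: Exact integral of f*g = integral(x^11, 0, 1) = 1/12
     = 0.083333
Step 2: Holder bound with p=3, q=1.5:
  ||f||_p = (integral x^18 dx)^(1/3) = (1/19)^(1/3) = 0.374756
  ||g||_q = (integral x^7.5 dx)^(1/1.5) = (1/8.5)^(1/1.5) = 0.240097
Step 3: Holder bound = ||f||_p * ||g||_q = 0.374756 * 0.240097 = 0.089978
Verification: 0.083333 <= 0.089978 (Holder holds)


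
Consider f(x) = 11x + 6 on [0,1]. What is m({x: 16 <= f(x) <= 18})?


f^(-1)([16, 18]) = {x : 16 <= 11x + 6 <= 18}
Solving: (16 - 6)/11 <= x <= (18 - 6)/11
= [0.909091, 1.090909]
Intersecting with [0,1]: [0.909091, 1]
Measure = 1 - 0.909091 = 0.090909


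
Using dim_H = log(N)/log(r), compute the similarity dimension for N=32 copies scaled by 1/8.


For a self-similar set with N copies scaled by 1/r:
dim_H = log(N)/log(r) = log(32)/log(8)
= 3.465736/2.079442
= 1.666667


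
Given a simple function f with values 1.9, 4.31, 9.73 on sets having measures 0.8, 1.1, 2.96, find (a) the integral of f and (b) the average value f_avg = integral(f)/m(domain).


Step 1: Integral = sum(value_i * measure_i)
= 1.9*0.8 + 4.31*1.1 + 9.73*2.96
= 1.52 + 4.741 + 28.8008
= 35.0618
Step 2: Total measure of domain = 0.8 + 1.1 + 2.96 = 4.86
Step 3: Average value = 35.0618 / 4.86 = 7.214362


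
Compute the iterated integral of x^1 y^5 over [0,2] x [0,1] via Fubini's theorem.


By Fubini's theorem, the double integral factors as a product of single integrals:
Step 1: integral_0^2 x^1 dx = [x^2/2] from 0 to 2
     = 2^2/2 = 2
Step 2: integral_0^1 y^5 dy = [y^6/6] from 0 to 1
     = 1^6/6 = 0.166667
Step 3: Double integral = 2 * 0.166667 = 0.333333


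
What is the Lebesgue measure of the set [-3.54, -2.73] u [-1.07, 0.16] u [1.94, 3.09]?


For pairwise disjoint intervals, m(union) = sum of lengths.
= (-2.73 - -3.54) + (0.16 - -1.07) + (3.09 - 1.94)
= 0.81 + 1.23 + 1.15
= 3.19


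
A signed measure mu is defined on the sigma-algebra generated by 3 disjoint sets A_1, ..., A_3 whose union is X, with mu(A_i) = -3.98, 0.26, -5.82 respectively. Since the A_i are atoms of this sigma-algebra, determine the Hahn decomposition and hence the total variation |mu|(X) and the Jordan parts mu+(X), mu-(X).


Step 1: Every measurable set is a union of atoms (the cells / points), so a Hahn decomposition is
  obtained by grouping atoms by sign: P = union of atoms with mu > 0, N = union of the remaining atoms.
  Atoms in P (indices): 2;  atoms in N (indices): 1, 3
  Positive values: 0.26
  Negative values: -3.98, -5.82
Step 2: mu+(X) = mu(P) = sum of positive atom values = 0.26
Step 3: mu-(X) = -mu(N) = sum of |negative atom values| = 9.8
Step 4: |mu|(X) = mu+(X) + mu-(X) = 0.26 + 9.8 = 10.06


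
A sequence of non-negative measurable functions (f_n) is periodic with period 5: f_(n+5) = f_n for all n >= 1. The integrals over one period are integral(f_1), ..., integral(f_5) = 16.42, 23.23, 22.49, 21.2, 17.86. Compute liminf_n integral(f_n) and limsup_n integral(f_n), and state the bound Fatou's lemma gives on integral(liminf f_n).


The sequence (integral(f_n)) is periodic with period 5, repeating the values 16.42, 23.23, 22.49, 21.2, 17.86 indefinitely.
Step 1: For a periodic sequence, every tail (a_m, a_(m+1), ...) contains all 5 period values infinitely often.
Step 2: Hence inf of every tail = min of the period values = min(16.42, 23.23, 22.49, 21.2, 17.86) = 16.42.
        liminf_n integral(f_n) = sup over m of (inf of tail from m) = 16.42.
Step 3: Similarly sup of every tail = max of the period values = 23.23.
        limsup_n integral(f_n) = 23.23.
Step 4: Fatou's lemma: integral(liminf_n f_n) <= liminf_n integral(f_n) = 16.42.
        So the integral of the pointwise liminf is at most 16.42.


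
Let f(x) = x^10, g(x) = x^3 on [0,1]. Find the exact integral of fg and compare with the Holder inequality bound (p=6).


Step 1: Exact integral of f*g = integral(x^13, 0, 1) = 1/14
     = 0.071429
Step 2: Holder bound with p=6, q=1.2:
  ||f||_p = (integral x^60 dx)^(1/6) = (1/61)^(1/6) = 0.504017
  ||g||_q = (integral x^3.6 dx)^(1/1.2) = (1/4.6)^(1/1.2) = 0.280351
Step 3: Holder bound = ||f||_p * ||g||_q = 0.504017 * 0.280351 = 0.141302
Verification: 0.071429 <= 0.141302 (Holder holds)


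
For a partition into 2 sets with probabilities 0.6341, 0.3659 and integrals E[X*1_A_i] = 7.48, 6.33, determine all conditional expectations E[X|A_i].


For each cell A_i: E[X|A_i] = E[X*1_A_i] / P(A_i)
Step 1: E[X|A_1] = 7.48 / 0.6341 = 11.796247
Step 2: E[X|A_2] = 6.33 / 0.3659 = 17.299809
Verification: E[X] = sum E[X*1_A_i] = 7.48 + 6.33 = 13.81


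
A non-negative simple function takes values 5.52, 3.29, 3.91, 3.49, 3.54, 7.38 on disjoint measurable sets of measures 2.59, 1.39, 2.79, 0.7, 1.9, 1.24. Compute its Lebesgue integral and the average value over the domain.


Step 1: Integral = sum(value_i * measure_i)
= 5.52*2.59 + 3.29*1.39 + 3.91*2.79 + 3.49*0.7 + 3.54*1.9 + 7.38*1.24
= 14.2968 + 4.5731 + 10.9089 + 2.443 + 6.726 + 9.1512
= 48.099
Step 2: Total measure of domain = 2.59 + 1.39 + 2.79 + 0.7 + 1.9 + 1.24 = 10.61
Step 3: Average value = 48.099 / 10.61 = 4.533365


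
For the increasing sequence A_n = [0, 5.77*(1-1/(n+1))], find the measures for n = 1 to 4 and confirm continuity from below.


By continuity of measure from below: if A_n increases to A, then m(A_n) -> m(A).
Here A = [0, 5.77], so m(A) = 5.77
Step 1: a_1 = 5.77*(1 - 1/2) = 2.885, m(A_1) = 2.885
Step 2: a_2 = 5.77*(1 - 1/3) = 3.8467, m(A_2) = 3.8467
Step 3: a_3 = 5.77*(1 - 1/4) = 4.3275, m(A_3) = 4.3275
Step 4: a_4 = 5.77*(1 - 1/5) = 4.616, m(A_4) = 4.616
Limit: m(A_n) -> m([0,5.77]) = 5.77


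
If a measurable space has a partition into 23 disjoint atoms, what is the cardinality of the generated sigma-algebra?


Each element of the sigma-algebra is a union of some subset of the 23 atoms.
The number of such subsets is 2^23 = 8388608.


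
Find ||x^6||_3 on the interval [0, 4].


Step 1: ||f||_3 = (integral_0^4 |x^6|^3 dx)^(1/3)
     = (integral_0^4 x^18 dx)^(1/3)
Step 2: integral_0^4 x^18 dx = [x^19/(19)] from 0 to 4 = 4^19/19
     = 274877906944/19 = 1.446726e+10
Step 3: ||f||_3 = (1.446726e+10)^(1/3) = 2436.662679


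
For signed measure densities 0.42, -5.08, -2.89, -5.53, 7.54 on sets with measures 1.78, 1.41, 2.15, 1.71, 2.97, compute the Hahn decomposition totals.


Step 1: Compute signed measure on each set:
  Set 1: 0.42 * 1.78 = 0.7476
  Set 2: -5.08 * 1.41 = -7.1628
  Set 3: -2.89 * 2.15 = -6.2135
  Set 4: -5.53 * 1.71 = -9.4563
  Set 5: 7.54 * 2.97 = 22.3938
Step 2: Total signed measure = (0.7476) + (-7.1628) + (-6.2135) + (-9.4563) + (22.3938)
     = 0.3088
Step 3: Positive part mu+(X) = sum of positive contributions = 23.1414
Step 4: Negative part mu-(X) = |sum of negative contributions| = 22.8326


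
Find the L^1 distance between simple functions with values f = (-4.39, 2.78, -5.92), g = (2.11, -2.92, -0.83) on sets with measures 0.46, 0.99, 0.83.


Step 1: Compute differences f_i - g_i:
  -4.39 - 2.11 = -6.5
  2.78 - -2.92 = 5.7
  -5.92 - -0.83 = -5.09
Step 2: Compute |diff|^1 * measure for each set:
  |-6.5|^1 * 0.46 = 6.5 * 0.46 = 2.99
  |5.7|^1 * 0.99 = 5.7 * 0.99 = 5.643
  |-5.09|^1 * 0.83 = 5.09 * 0.83 = 4.2247
Step 3: Sum = 12.8577
Step 4: ||f-g||_1 = (12.8577)^(1/1) = 12.8577


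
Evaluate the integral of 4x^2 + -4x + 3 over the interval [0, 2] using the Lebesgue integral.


The Lebesgue integral of a Riemann-integrable function agrees with the Riemann integral.
Antiderivative F(x) = (4/3)x^3 + (-4/2)x^2 + 3x
F(2) = (4/3)*2^3 + (-4/2)*2^2 + 3*2
     = (4/3)*8 + (-4/2)*4 + 3*2
     = 10.666667 + -8 + 6
     = 8.666667
F(0) = 0.0
Integral = F(2) - F(0) = 8.666667 - 0.0 = 8.666667


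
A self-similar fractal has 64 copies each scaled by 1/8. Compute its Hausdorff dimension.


For a self-similar set with N copies scaled by 1/r:
dim_H = log(N)/log(r) = log(64)/log(8)
= 4.158883/2.079442
= 2


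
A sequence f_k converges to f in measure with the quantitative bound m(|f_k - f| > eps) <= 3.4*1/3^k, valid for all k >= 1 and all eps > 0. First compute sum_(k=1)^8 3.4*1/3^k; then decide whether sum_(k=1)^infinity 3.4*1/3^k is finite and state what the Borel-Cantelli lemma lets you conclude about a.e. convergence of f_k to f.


Step 1: List the terms 3.4*1/3^k for k = 1 to 8:
  k=1: 1.133333
  k=2: 0.377778
  k=3: 0.125926
  k=4: 0.041975
  k=5: 0.013992
  k=6: 0.004664
  k=7: 0.001555
  k=8: 5.182137e-04
Step 2: Partial sum = 1.133333 + 0.377778 + 0.125926 + 0.041975 + 0.013992 + 0.004664 + 0.001555 + 5.182137e-04
     = 1.699741
Step 3: The full series sum_(k>=1) 3.4*1/3^k converges (geometric series with ratio 1/3 < 1; a constant multiple of a convergent series converges).
Step 4: Fix eps > 0. Since sum_k m(|f_k - f| > eps) < infinity, the Borel-Cantelli lemma gives
        m(limsup_k {|f_k - f| > eps}) = 0, i.e. for a.e. x, |f_k(x) - f(x)| <= eps for all large k.
        Applying this with eps = 1/j for j = 1, 2, ... and intersecting the countably many full-measure sets,
        for a.e. x we get limsup_k |f_k(x) - f(x)| <= 1/j for every j, hence f_k -> f almost everywhere.
Conclusion: series converges; Borel-Cantelli yields f_k -> f a.e.


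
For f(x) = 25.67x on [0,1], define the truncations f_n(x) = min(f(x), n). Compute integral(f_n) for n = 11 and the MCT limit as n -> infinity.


f(x) = 25.67x on [0,1]; f_n(x) = min(25.67x, n). At n = 11:
Step 1: f(x) reaches 11 at x = 11/25.67 = 0.428516
Step 2: integral(f_11) = integral(25.67x, 0, 0.428516) + integral(11, 0.428516, 1)
       = 25.67*0.428516^2/2 + 11*(1 - 0.428516)
       = 2.356837 + 6.286326
       = 8.643163
Step 3: As n -> infinity, f_n increases to f, so by MCT integral(f_n) -> integral(f) = 25.67/2 = 12.835.
Convergence: integral(f_11) = 8.643163 -> 12.835 as n -> infinity


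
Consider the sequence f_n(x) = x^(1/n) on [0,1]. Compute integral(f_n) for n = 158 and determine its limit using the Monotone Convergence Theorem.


At n = 158: f_158(x) = x^(1/158).
Step 1: integral(x^(1/158), 0, 1) = [x^(1/158+1) / (1/158+1)] from 0 to 1
     = 1 / (1/158 + 1) = 1 / ((158+1)/158) = 158/(158+1)
     = 158/159 = 0.993711
Step 2: As n -> infinity, f_n(x) = x^(1/n) -> 1 for x in (0,1], and f_n is increasing in n.
By MCT, lim_n integral(f_n) = integral(lim_n f_n) = integral(1, 0, 1) = 1.
Step 3: Verify convergence: 158/159 = 0.993711 -> 1


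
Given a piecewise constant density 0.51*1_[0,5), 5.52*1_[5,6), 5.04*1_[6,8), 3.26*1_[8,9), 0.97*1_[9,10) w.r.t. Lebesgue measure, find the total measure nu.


Integrate each piece of the Radon-Nikodym derivative:
Step 1: integral_0^5 0.51 dx = 0.51*(5-0) = 0.51*5 = 2.55
Step 2: integral_5^6 5.52 dx = 5.52*(6-5) = 5.52*1 = 5.52
Step 3: integral_6^8 5.04 dx = 5.04*(8-6) = 5.04*2 = 10.08
Step 4: integral_8^9 3.26 dx = 3.26*(9-8) = 3.26*1 = 3.26
Step 5: integral_9^10 0.97 dx = 0.97*(10-9) = 0.97*1 = 0.97
Total: 2.55 + 5.52 + 10.08 + 3.26 + 0.97 = 22.38


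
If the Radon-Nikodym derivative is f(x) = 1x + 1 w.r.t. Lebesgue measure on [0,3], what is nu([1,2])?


nu(A) = integral_A (dnu/dmu) dmu = integral_1^2 (1x + 1) dx
Step 1: Antiderivative F(x) = (1/2)x^2 + 1x
Step 2: F(2) = (1/2)*2^2 + 1*2 = 2 + 2 = 4
Step 3: F(1) = (1/2)*1^2 + 1*1 = 0.5 + 1 = 1.5
Step 4: nu([1,2]) = F(2) - F(1) = 4 - 1.5 = 2.5


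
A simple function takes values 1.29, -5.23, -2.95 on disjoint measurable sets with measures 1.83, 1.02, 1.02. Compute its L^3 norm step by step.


Step 1: Compute |f_i|^3 for each value:
  |1.29|^3 = 2.146689
  |-5.23|^3 = 143.055667
  |-2.95|^3 = 25.672375
Step 2: Multiply by measures and sum:
  2.146689 * 1.83 = 3.928441
  143.055667 * 1.02 = 145.91678
  25.672375 * 1.02 = 26.185823
Sum = 3.928441 + 145.91678 + 26.185823 = 176.031044
Step 3: Take the p-th root:
||f||_3 = (176.031044)^(1/3) = 5.604408


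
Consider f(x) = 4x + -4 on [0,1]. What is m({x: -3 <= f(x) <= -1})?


f^(-1)([-3, -1]) = {x : -3 <= 4x + -4 <= -1}
Solving: (-3 - -4)/4 <= x <= (-1 - -4)/4
= [0.25, 0.75]
Intersecting with [0,1]: [0.25, 0.75]
Measure = 0.75 - 0.25 = 0.5


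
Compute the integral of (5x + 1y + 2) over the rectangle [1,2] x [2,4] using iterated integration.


By Fubini, integrate in x first, then y.
Step 1: Fix y, integrate over x in [1,2]:
  integral(5x + 1y + 2, x=1..2)
  = 5*(2^2 - 1^2)/2 + (1y + 2)*(2 - 1)
  = 7.5 + (1y + 2)*1
  = 7.5 + 1y + 2
  = 9.5 + 1y
Step 2: Integrate over y in [2,4]:
  integral(9.5 + 1y, y=2..4)
  = 9.5*2 + 1*(4^2 - 2^2)/2
  = 19 + 6
  = 25


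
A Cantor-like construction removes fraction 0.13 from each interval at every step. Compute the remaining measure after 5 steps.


Step 1: At each step, fraction remaining = 1 - 0.13 = 0.87
Step 2: After 5 steps, measure = (0.87)^5
Step 3: Computing the power step by step:
  After step 1: 0.87
  After step 2: 0.7569
  After step 3: 0.658503
  After step 4: 0.572898
  After step 5: 0.498421
Result = 0.498421


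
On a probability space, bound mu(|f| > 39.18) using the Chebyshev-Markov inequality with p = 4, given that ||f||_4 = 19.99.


Chebyshev/Markov inequality: mu(|f| > eps) <= (||f||_p / eps)^p
Step 1: ||f||_4 / eps = 19.99 / 39.18 = 0.510209
Step 2: Raise to power p = 4:
  (0.510209)^4 = 0.067763
Step 3: Therefore mu(|f| > 39.18) <= 0.067763


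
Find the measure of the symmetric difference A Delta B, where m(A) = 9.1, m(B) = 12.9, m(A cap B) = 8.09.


m(A Delta B) = m(A) + m(B) - 2*m(A n B)
= 9.1 + 12.9 - 2*8.09
= 9.1 + 12.9 - 16.18
= 5.82


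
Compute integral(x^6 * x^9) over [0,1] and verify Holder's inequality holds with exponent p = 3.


Step 1: Exact integral of f*g = integral(x^15, 0, 1) = 1/16
     = 0.0625
Step 2: Holder bound with p=3, q=1.5:
  ||f||_p = (integral x^18 dx)^(1/3) = (1/19)^(1/3) = 0.374756
  ||g||_q = (integral x^13.5 dx)^(1/1.5) = (1/14.5)^(1/1.5) = 0.168172
Step 3: Holder bound = ||f||_p * ||g||_q = 0.374756 * 0.168172 = 0.063024
Verification: 0.0625 <= 0.063024 (Holder holds)


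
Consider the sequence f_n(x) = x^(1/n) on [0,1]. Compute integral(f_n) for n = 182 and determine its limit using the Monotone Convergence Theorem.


At n = 182: f_182(x) = x^(1/182).
Step 1: integral(x^(1/182), 0, 1) = [x^(1/182+1) / (1/182+1)] from 0 to 1
     = 1 / (1/182 + 1) = 1 / ((182+1)/182) = 182/(182+1)
     = 182/183 = 0.994536
Step 2: As n -> infinity, f_n(x) = x^(1/n) -> 1 for x in (0,1], and f_n is increasing in n.
By MCT, lim_n integral(f_n) = integral(lim_n f_n) = integral(1, 0, 1) = 1.
Step 3: Verify convergence: 182/183 = 0.994536 -> 1


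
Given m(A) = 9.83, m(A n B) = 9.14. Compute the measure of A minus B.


m(A \ B) = m(A) - m(A n B)
= 9.83 - 9.14
= 0.69


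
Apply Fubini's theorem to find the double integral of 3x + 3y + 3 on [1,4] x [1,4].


By Fubini, integrate in x first, then y.
Step 1: Fix y, integrate over x in [1,4]:
  integral(3x + 3y + 3, x=1..4)
  = 3*(4^2 - 1^2)/2 + (3y + 3)*(4 - 1)
  = 22.5 + (3y + 3)*3
  = 22.5 + 9y + 9
  = 31.5 + 9y
Step 2: Integrate over y in [1,4]:
  integral(31.5 + 9y, y=1..4)
  = 31.5*3 + 9*(4^2 - 1^2)/2
  = 94.5 + 67.5
  = 162


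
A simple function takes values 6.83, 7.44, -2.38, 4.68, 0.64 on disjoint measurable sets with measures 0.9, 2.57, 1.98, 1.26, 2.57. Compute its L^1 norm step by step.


Step 1: Compute |f_i|^1 for each value:
  |6.83|^1 = 6.83
  |7.44|^1 = 7.44
  |-2.38|^1 = 2.38
  |4.68|^1 = 4.68
  |0.64|^1 = 0.64
Step 2: Multiply by measures and sum:
  6.83 * 0.9 = 6.147
  7.44 * 2.57 = 19.1208
  2.38 * 1.98 = 4.7124
  4.68 * 1.26 = 5.8968
  0.64 * 2.57 = 1.6448
Sum = 6.147 + 19.1208 + 4.7124 + 5.8968 + 1.6448 = 37.5218
Step 3: Take the p-th root:
||f||_1 = (37.5218)^(1/1) = 37.5218


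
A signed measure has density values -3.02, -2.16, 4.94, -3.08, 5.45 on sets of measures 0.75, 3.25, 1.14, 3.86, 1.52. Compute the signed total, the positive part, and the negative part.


Step 1: Compute signed measure on each set:
  Set 1: -3.02 * 0.75 = -2.265
  Set 2: -2.16 * 3.25 = -7.02
  Set 3: 4.94 * 1.14 = 5.6316
  Set 4: -3.08 * 3.86 = -11.8888
  Set 5: 5.45 * 1.52 = 8.284
Step 2: Total signed measure = (-2.265) + (-7.02) + (5.6316) + (-11.8888) + (8.284)
     = -7.2582
Step 3: Positive part mu+(X) = sum of positive contributions = 13.9156
Step 4: Negative part mu-(X) = |sum of negative contributions| = 21.1738


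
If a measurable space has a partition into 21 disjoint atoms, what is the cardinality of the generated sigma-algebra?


Each element of the sigma-algebra is a union of some subset of the 21 atoms.
The number of such subsets is 2^21 = 2097152.


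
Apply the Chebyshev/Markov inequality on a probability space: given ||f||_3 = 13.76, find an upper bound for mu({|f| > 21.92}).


Chebyshev/Markov inequality: mu(|f| > eps) <= (||f||_p / eps)^p
Step 1: ||f||_3 / eps = 13.76 / 21.92 = 0.627737
Step 2: Raise to power p = 3:
  (0.627737)^3 = 0.247362
Step 3: Therefore mu(|f| > 21.92) <= 0.247362


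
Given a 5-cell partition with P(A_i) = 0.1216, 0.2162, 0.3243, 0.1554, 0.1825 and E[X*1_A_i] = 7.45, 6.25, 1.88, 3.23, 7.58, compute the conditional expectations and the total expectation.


For each cell A_i: E[X|A_i] = E[X*1_A_i] / P(A_i)
Step 1: E[X|A_1] = 7.45 / 0.1216 = 61.266447
Step 2: E[X|A_2] = 6.25 / 0.2162 = 28.908418
Step 3: E[X|A_3] = 1.88 / 0.3243 = 5.797101
Step 4: E[X|A_4] = 3.23 / 0.1554 = 20.785071
Step 5: E[X|A_5] = 7.58 / 0.1825 = 41.534247
Verification: E[X] = sum E[X*1_A_i] = 7.45 + 6.25 + 1.88 + 3.23 + 7.58 = 26.39


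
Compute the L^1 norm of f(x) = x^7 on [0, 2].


Step 1: ||f||_1 = (integral_0^2 |x^7|^1 dx)^(1/1)
     = (integral_0^2 x^7 dx)^(1/1)
Step 2: integral_0^2 x^7 dx = [x^8/(8)] from 0 to 2 = 2^8/8
     = 256/8 = 32
Step 3: ||f||_1 = (32)^(1/1) = 32


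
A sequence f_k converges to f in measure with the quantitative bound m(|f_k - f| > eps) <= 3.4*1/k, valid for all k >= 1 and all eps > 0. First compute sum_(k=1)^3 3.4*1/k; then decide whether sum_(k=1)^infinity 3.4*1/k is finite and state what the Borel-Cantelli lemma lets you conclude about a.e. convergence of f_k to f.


Step 1: List the terms 3.4*1/k for k = 1 to 3:
  k=1: 3.4
  k=2: 1.7
  k=3: 1.133333
Step 2: Partial sum = 3.4 + 1.7 + 1.133333
     = 6.233333
Step 3: The full series sum_(k>=1) 3.4*1/k diverges (harmonic series, p = 1; a nonzero constant multiple of a divergent series diverges).
Step 4: The (first) Borel-Cantelli lemma requires a summable sequence of measures, so it does not apply here;
        from this bound alone no conclusion about a.e. convergence can be drawn (convergence in measure still
        gives an a.e.-convergent subsequence, but not a.e. convergence of the whole sequence).
Conclusion: series diverges; Borel-Cantelli is inconclusive about a.e. convergence of f_k.


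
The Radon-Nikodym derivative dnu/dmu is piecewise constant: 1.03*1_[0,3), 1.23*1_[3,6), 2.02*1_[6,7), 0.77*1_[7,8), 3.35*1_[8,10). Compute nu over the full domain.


Integrate each piece of the Radon-Nikodym derivative:
Step 1: integral_0^3 1.03 dx = 1.03*(3-0) = 1.03*3 = 3.09
Step 2: integral_3^6 1.23 dx = 1.23*(6-3) = 1.23*3 = 3.69
Step 3: integral_6^7 2.02 dx = 2.02*(7-6) = 2.02*1 = 2.02
Step 4: integral_7^8 0.77 dx = 0.77*(8-7) = 0.77*1 = 0.77
Step 5: integral_8^10 3.35 dx = 3.35*(10-8) = 3.35*2 = 6.7
Total: 3.09 + 3.69 + 2.02 + 0.77 + 6.7 = 16.27


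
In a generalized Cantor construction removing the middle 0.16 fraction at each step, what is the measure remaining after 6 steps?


Step 1: At each step, fraction remaining = 1 - 0.16 = 0.84
Step 2: After 6 steps, measure = (0.84)^6
Step 3: Computing the power step by step:
  After step 1: 0.84
  After step 2: 0.7056
  After step 3: 0.592704
  After step 4: 0.497871
  After step 5: 0.418212
  ...
Result = 0.351298


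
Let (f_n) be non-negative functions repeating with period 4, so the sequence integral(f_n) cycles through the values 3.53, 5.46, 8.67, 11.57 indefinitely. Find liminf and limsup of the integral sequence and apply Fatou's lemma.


The sequence (integral(f_n)) is periodic with period 4, repeating the values 3.53, 5.46, 8.67, 11.57 indefinitely.
Step 1: For a periodic sequence, every tail (a_m, a_(m+1), ...) contains all 4 period values infinitely often.
Step 2: Hence inf of every tail = min of the period values = min(3.53, 5.46, 8.67, 11.57) = 3.53.
        liminf_n integral(f_n) = sup over m of (inf of tail from m) = 3.53.
Step 3: Similarly sup of every tail = max of the period values = 11.57.
        limsup_n integral(f_n) = 11.57.
Step 4: Fatou's lemma: integral(liminf_n f_n) <= liminf_n integral(f_n) = 3.53.
        So the integral of the pointwise liminf is at most 3.53.


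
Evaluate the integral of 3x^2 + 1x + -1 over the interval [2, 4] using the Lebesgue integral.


The Lebesgue integral of a Riemann-integrable function agrees with the Riemann integral.
Antiderivative F(x) = (3/3)x^3 + (1/2)x^2 + -1x
F(4) = (3/3)*4^3 + (1/2)*4^2 + -1*4
     = (3/3)*64 + (1/2)*16 + -1*4
     = 64 + 8 + -4
     = 68
F(2) = 8
Integral = F(4) - F(2) = 68 - 8 = 60


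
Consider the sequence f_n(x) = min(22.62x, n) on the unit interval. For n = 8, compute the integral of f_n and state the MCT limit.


f(x) = 22.62x on [0,1]; f_n(x) = min(22.62x, n). At n = 8:
Step 1: f(x) reaches 8 at x = 8/22.62 = 0.353669
Step 2: integral(f_8) = integral(22.62x, 0, 0.353669) + integral(8, 0.353669, 1)
       = 22.62*0.353669^2/2 + 8*(1 - 0.353669)
       = 1.414677 + 5.170645
       = 6.585323
Step 3: As n -> infinity, f_n increases to f, so by MCT integral(f_n) -> integral(f) = 22.62/2 = 11.31.
Convergence: integral(f_8) = 6.585323 -> 11.31 as n -> infinity


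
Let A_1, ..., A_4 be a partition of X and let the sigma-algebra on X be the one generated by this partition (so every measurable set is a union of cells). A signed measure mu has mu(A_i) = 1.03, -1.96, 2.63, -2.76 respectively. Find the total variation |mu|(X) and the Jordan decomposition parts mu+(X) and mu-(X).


Step 1: Every measurable set is a union of atoms (the cells / points), so a Hahn decomposition is
  obtained by grouping atoms by sign: P = union of atoms with mu > 0, N = union of the remaining atoms.
  Atoms in P (indices): 1, 3;  atoms in N (indices): 2, 4
  Positive values: 1.03, 2.63
  Negative values: -1.96, -2.76
Step 2: mu+(X) = mu(P) = sum of positive atom values = 3.66
Step 3: mu-(X) = -mu(N) = sum of |negative atom values| = 4.72
Step 4: |mu|(X) = mu+(X) + mu-(X) = 3.66 + 4.72 = 8.38


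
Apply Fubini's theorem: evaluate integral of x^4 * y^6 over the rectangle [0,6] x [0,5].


By Fubini's theorem, the double integral factors as a product of single integrals:
Step 1: integral_0^6 x^4 dx = [x^5/5] from 0 to 6
     = 6^5/5 = 1555.2
Step 2: integral_0^5 y^6 dy = [y^7/7] from 0 to 5
     = 5^7/7 = 11160.714286
Step 3: Double integral = 1555.2 * 11160.714286 = 1.735714e+07


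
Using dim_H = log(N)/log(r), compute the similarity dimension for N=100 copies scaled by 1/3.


For a self-similar set with N copies scaled by 1/r:
dim_H = log(N)/log(r) = log(100)/log(3)
= 4.60517/1.098612
= 4.191807


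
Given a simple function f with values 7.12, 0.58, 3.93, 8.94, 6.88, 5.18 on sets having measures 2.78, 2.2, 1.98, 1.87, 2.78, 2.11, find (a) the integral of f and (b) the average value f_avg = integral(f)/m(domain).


Step 1: Integral = sum(value_i * measure_i)
= 7.12*2.78 + 0.58*2.2 + 3.93*1.98 + 8.94*1.87 + 6.88*2.78 + 5.18*2.11
= 19.7936 + 1.276 + 7.7814 + 16.7178 + 19.1264 + 10.9298
= 75.625
Step 2: Total measure of domain = 2.78 + 2.2 + 1.98 + 1.87 + 2.78 + 2.11 = 13.72
Step 3: Average value = 75.625 / 13.72 = 5.512026


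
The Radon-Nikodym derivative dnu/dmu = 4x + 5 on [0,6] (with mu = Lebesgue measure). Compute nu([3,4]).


nu(A) = integral_A (dnu/dmu) dmu = integral_3^4 (4x + 5) dx
Step 1: Antiderivative F(x) = (4/2)x^2 + 5x
Step 2: F(4) = (4/2)*4^2 + 5*4 = 32 + 20 = 52
Step 3: F(3) = (4/2)*3^2 + 5*3 = 18 + 15 = 33
Step 4: nu([3,4]) = F(4) - F(3) = 52 - 33 = 19


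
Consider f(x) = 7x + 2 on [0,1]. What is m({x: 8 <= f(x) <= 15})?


f^(-1)([8, 15]) = {x : 8 <= 7x + 2 <= 15}
Solving: (8 - 2)/7 <= x <= (15 - 2)/7
= [0.857143, 1.857143]
Intersecting with [0,1]: [0.857143, 1]
Measure = 1 - 0.857143 = 0.142857


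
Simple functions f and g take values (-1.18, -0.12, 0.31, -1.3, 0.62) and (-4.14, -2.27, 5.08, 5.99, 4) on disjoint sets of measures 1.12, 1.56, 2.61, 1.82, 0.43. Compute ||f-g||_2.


Step 1: Compute differences f_i - g_i:
  -1.18 - -4.14 = 2.96
  -0.12 - -2.27 = 2.15
  0.31 - 5.08 = -4.77
  -1.3 - 5.99 = -7.29
  0.62 - 4 = -3.38
Step 2: Compute |diff|^2 * measure for each set:
  |2.96|^2 * 1.12 = 8.7616 * 1.12 = 9.812992
  |2.15|^2 * 1.56 = 4.6225 * 1.56 = 7.2111
  |-4.77|^2 * 2.61 = 22.7529 * 2.61 = 59.385069
  |-7.29|^2 * 1.82 = 53.1441 * 1.82 = 96.722262
  |-3.38|^2 * 0.43 = 11.4244 * 0.43 = 4.912492
Step 3: Sum = 178.043915
Step 4: ||f-g||_2 = (178.043915)^(1/2) = 13.34331


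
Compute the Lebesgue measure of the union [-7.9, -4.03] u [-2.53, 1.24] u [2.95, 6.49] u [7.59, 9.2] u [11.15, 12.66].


For pairwise disjoint intervals, m(union) = sum of lengths.
= (-4.03 - -7.9) + (1.24 - -2.53) + (6.49 - 2.95) + (9.2 - 7.59) + (12.66 - 11.15)
= 3.87 + 3.77 + 3.54 + 1.61 + 1.51
= 14.3


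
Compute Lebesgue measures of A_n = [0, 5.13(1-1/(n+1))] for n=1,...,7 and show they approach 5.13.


By continuity of measure from below: if A_n increases to A, then m(A_n) -> m(A).
Here A = [0, 5.13], so m(A) = 5.13
Step 1: a_1 = 5.13*(1 - 1/2) = 2.565, m(A_1) = 2.565
Step 2: a_2 = 5.13*(1 - 1/3) = 3.42, m(A_2) = 3.42
Step 3: a_3 = 5.13*(1 - 1/4) = 3.8475, m(A_3) = 3.8475
Step 4: a_4 = 5.13*(1 - 1/5) = 4.104, m(A_4) = 4.104
Step 5: a_5 = 5.13*(1 - 1/6) = 4.275, m(A_5) = 4.275
Step 6: a_6 = 5.13*(1 - 1/7) = 4.3971, m(A_6) = 4.3971
Step 7: a_7 = 5.13*(1 - 1/8) = 4.4887, m(A_7) = 4.4887
Limit: m(A_n) -> m([0,5.13]) = 5.13


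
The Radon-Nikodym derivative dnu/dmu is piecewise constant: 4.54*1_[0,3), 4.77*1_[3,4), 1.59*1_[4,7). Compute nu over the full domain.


Integrate each piece of the Radon-Nikodym derivative:
Step 1: integral_0^3 4.54 dx = 4.54*(3-0) = 4.54*3 = 13.62
Step 2: integral_3^4 4.77 dx = 4.77*(4-3) = 4.77*1 = 4.77
Step 3: integral_4^7 1.59 dx = 1.59*(7-4) = 1.59*3 = 4.77
Total: 13.62 + 4.77 + 4.77 = 23.16


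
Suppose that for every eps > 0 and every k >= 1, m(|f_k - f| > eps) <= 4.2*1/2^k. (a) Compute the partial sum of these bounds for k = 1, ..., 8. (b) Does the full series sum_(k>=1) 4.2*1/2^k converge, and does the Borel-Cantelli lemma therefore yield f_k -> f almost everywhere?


Step 1: List the terms 4.2*1/2^k for k = 1 to 8:
  k=1: 2.1
  k=2: 1.05
  k=3: 0.525
  k=4: 0.2625
  k=5: 0.13125
  k=6: 0.065625
  k=7: 0.032813
  k=8: 0.016406
Step 2: Partial sum = 2.1 + 1.05 + 0.525 + 0.2625 + 0.13125 + 0.065625 + 0.032813 + 0.016406
     = 4.183594
Step 3: The full series sum_(k>=1) 4.2*1/2^k converges (geometric series with ratio 1/2 < 1; a constant multiple of a convergent series converges).
Step 4: Fix eps > 0. Since sum_k m(|f_k - f| > eps) < infinity, the Borel-Cantelli lemma gives
        m(limsup_k {|f_k - f| > eps}) = 0, i.e. for a.e. x, |f_k(x) - f(x)| <= eps for all large k.
        Applying this with eps = 1/j for j = 1, 2, ... and intersecting the countably many full-measure sets,
        for a.e. x we get limsup_k |f_k(x) - f(x)| <= 1/j for every j, hence f_k -> f almost everywhere.
Conclusion: series converges; Borel-Cantelli yields f_k -> f a.e.


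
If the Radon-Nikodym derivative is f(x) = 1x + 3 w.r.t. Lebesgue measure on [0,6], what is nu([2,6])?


nu(A) = integral_A (dnu/dmu) dmu = integral_2^6 (1x + 3) dx
Step 1: Antiderivative F(x) = (1/2)x^2 + 3x
Step 2: F(6) = (1/2)*6^2 + 3*6 = 18 + 18 = 36
Step 3: F(2) = (1/2)*2^2 + 3*2 = 2 + 6 = 8
Step 4: nu([2,6]) = F(6) - F(2) = 36 - 8 = 28
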